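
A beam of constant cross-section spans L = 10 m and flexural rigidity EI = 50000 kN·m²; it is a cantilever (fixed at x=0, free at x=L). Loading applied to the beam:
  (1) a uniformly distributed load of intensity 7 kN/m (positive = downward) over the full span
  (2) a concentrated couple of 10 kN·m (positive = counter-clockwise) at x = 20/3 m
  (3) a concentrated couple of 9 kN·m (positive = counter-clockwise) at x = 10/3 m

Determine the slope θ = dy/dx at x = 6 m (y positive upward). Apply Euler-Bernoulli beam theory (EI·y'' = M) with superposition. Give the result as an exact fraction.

θ(6) = -501/25000 rad

Load 1 — uniform load w=7 kN/m over full span:
  θ_1 = -wx(x²-3Lx+3L²)/(6EI) = -7·6·(6²-3·10·6+3·10²)/(6·50000) = -273/12500 rad
Load 2 — applied couple M₀=10 kN·m at a=20/3 m (b=L-a=10/3):
  θ_2 = M₀x/EI  [x≤a] = 10·6/50000 = 3/2500 rad
Load 3 — applied couple M₀=9 kN·m at a=10/3 m (b=L-a=20/3):
  θ_3 = M₀a/EI  [x>a] = 9·(10/3)/50000 = 3/5000 rad
Superposition: θ = Σ θ_i = -501/25000 rad ≈ -0.020040 rad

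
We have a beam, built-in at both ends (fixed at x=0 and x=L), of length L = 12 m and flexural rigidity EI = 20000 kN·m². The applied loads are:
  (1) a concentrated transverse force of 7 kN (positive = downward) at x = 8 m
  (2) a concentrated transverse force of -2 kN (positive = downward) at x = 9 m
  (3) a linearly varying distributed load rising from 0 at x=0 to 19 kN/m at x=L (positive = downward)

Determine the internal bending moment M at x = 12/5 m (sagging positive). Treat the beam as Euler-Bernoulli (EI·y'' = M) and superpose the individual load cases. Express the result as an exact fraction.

M(12/5) = -42779/3000 kN·m

Load 1 — point force P=7 kN at a=8 m (b=L-a=4):
  M_1 = Pb²(3a+b)x/L³ - Pab²/L²  [x≤a] = 7·4²·(3·8+4)·(12/5)/12³ - 7·8·4²/12² = -28/15 kN·m
Load 2 — point force P=-2 kN at a=9 m (b=L-a=3):
  M_2 = Pb²(3a+b)x/L³ - Pab²/L²  [x≤a] = (-2)·3²·(3·9+3)·(12/5)/12³ - (-2)·9·3²/12² = 3/8 kN·m
Load 3 — triangular load w₀=19 kN/m (0→w₀ over full span):
  M_3 = 3w₀Lx/20 - w₀L²/30 - w₀x³/(6L) = 3·19·12·(12/5)/20 - 19·12²/30 - 19·(12/5)³/(6·12) = -1596/125 kN·m
Superposition: M = Σ M_i = -42779/3000 kN·m ≈ -14.259667 kN·m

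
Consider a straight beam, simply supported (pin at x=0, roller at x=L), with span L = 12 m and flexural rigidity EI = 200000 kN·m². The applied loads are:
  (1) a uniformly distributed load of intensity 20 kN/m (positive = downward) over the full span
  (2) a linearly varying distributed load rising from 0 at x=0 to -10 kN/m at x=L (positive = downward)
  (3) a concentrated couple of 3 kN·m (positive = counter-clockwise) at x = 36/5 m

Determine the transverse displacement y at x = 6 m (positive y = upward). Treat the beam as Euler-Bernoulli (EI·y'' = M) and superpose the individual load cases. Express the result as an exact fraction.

y(6) = -101493/5000000 m

Load 1 — uniform load w=20 kN/m over full span:
  y_1 = -wx(L³-2Lx²+x³)/(24EI) = -20·6·(12³-2·12·6²+6³)/(24·200000) = -27/1000 m
Load 2 — triangular load w₀=-10 kN/m (0→w₀ over full span):
  y_2 = -w₀x(7L⁴-10L²x²+3x⁴)/(360LEI) = -(-10)·6·(7·12⁴-10·12²·6²+3·6⁴)/(360·12·200000) = 27/4000 m
Load 3 — applied couple M₀=3 kN·m at a=36/5 m (b=L-a=24/5):
  y_3 = (M₀x³/(6L)+C₁x)/EI  [x≤a] with C₁=M₀(3b²-L²)/(6L)=-78/25 = (3·6³/(6·12)+(-78/25)·6)/200000 = -243/5000000 m
Superposition: y = Σ y_i = -101493/5000000 m ≈ -0.020299 m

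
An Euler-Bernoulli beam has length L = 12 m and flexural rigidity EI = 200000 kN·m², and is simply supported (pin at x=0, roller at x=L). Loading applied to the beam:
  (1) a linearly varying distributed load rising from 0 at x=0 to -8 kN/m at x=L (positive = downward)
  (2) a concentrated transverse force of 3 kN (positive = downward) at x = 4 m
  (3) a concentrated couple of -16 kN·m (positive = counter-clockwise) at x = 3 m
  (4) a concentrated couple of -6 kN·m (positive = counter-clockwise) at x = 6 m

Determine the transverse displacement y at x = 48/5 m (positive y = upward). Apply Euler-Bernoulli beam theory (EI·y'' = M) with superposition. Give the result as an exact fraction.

Load 1 — triangular load w₀=-8 kN/m (0→w₀ over full span):
  y_1 = -w₀x(7L⁴-10L²x²+3x⁴)/(360LEI) = -(-8)·(48/5)·(7·12⁴-10·12²·(48/5)²+3·(48/5)⁴)/(360·12·200000) = 164592/48828125 m
Load 2 — point force P=3 kN at a=4 m (b=L-a=8):
  y_2 = -Pa(L-x)(2Lx-a²-x²)/(6LEI)  [x>a] = -3·4·(12-(48/5))·(2·12·(48/5)-4²-(48/5)²)/(6·12·200000) = -191/781250 m
Load 3 — applied couple M₀=-16 kN·m at a=3 m (b=L-a=9):
  y_3 = (M₀x³/(6L)-M₀(x-a)²/2+C₁x)/EI  [x>a] with C₁=M₀(3b²-L²)/(6L)=-22 = ((-16)·(48/5)³/(6·12)-(-16)·((48/5)-3)²/2+(-22)·(48/5))/200000 = -927/3125000 m
Load 4 — applied couple M₀=-6 kN·m at a=6 m (b=L-a=6):
  y_4 = (M₀x³/(6L)-M₀(x-a)²/2+C₁x)/EI  [x>a] with C₁=M₀(3b²-L²)/(6L)=3 = ((-6)·(48/5)³/(6·12)-(-6)·((48/5)-6)²/2+3·(48/5))/200000 = -189/6250000 m
Superposition: y = Σ y_i = 2187097/781250000 m ≈ 0.002799 m

y(48/5) = 2187097/781250000 m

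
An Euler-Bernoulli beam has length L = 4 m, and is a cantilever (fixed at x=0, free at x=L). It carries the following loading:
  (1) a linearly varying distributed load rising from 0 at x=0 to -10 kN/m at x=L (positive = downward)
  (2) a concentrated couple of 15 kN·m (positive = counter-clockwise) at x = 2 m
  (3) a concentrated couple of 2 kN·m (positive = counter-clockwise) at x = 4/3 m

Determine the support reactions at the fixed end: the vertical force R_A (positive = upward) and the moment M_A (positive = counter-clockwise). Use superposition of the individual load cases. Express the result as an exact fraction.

Load 1 — triangular load w₀=-10 kN/m (0→w₀ over full span):
  R_A = w₀L/2 = (-10)·4/2 = -20 kN
  M_A = w₀L²/3 = (-10)·4²/3 = -160/3 kN·m
Load 2 — applied couple M₀=15 kN·m at a=2 m (b=L-a=2):
  R_A = 0 kN
  M_A = -M₀ = -15 kN·m
Load 3 — applied couple M₀=2 kN·m at a=4/3 m (b=L-a=8/3):
  R_A = 0 kN
  M_A = -M₀ = -2 kN·m
Superposition: R_A = -20 kN, M_A = -211/3 kN·m

R_A = -20 kN, M_A = -211/3 kN·m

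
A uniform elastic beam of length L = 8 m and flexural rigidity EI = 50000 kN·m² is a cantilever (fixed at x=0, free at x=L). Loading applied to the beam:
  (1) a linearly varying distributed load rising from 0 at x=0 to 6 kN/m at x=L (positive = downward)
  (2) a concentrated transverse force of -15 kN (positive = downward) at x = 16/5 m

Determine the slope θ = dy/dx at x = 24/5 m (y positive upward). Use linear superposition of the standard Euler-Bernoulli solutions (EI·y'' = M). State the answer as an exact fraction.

θ(24/5) = -10848/1953125 rad

Load 1 — triangular load w₀=6 kN/m (0→w₀ over full span):
  θ_1 = (w₀Lx²/4-w₀L²x/3-w₀x⁴/(24L))/EI = (6·8·(24/5)²/4-6·8²·(24/5)/3-6·(24/5)⁴/(24·8))/50000 = -13848/1953125 rad
Load 2 — point force P=-15 kN at a=16/5 m (b=L-a=24/5):
  θ_2 = -Pa²/(2EI)  [x>a] = -(-15)·(16/5)²/(2·50000) = 24/15625 rad
Superposition: θ = Σ θ_i = -10848/1953125 rad ≈ -0.005554 rad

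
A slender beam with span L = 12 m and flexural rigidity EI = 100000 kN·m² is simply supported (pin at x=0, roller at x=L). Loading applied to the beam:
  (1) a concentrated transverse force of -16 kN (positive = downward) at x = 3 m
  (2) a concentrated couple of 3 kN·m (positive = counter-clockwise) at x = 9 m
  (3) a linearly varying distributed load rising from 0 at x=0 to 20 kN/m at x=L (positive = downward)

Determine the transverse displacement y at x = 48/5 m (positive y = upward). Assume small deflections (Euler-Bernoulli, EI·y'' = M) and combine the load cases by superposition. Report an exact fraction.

y(48/5) = -9306963/625000000 m

Load 1 — point force P=-16 kN at a=3 m (b=L-a=9):
  y_1 = -Pa(L-x)(2Lx-a²-x²)/(6LEI)  [x>a] = -(-16)·3·(12-(48/5))·(2·12·(48/5)-3²-(48/5)²)/(6·12·100000) = 3231/1562500 m
Load 2 — applied couple M₀=3 kN·m at a=9 m (b=L-a=3):
  y_2 = (M₀x³/(6L)-M₀(x-a)²/2+C₁x)/EI  [x>a] with C₁=M₀(3b²-L²)/(6L)=-39/8 = (3·(48/5)³/(6·12)-3·((48/5)-9)²/2+(-39/8)·(48/5))/100000 = -2619/25000000 m
Load 3 — triangular load w₀=20 kN/m (0→w₀ over full span):
  y_3 = -w₀x(7L⁴-10L²x²+3x⁴)/(360LEI) = -20·(48/5)·(7·12⁴-10·12²·(48/5)²+3·(48/5)⁴)/(360·12·100000) = -164592/9765625 m
Superposition: y = Σ y_i = -9306963/625000000 m ≈ -0.014891 m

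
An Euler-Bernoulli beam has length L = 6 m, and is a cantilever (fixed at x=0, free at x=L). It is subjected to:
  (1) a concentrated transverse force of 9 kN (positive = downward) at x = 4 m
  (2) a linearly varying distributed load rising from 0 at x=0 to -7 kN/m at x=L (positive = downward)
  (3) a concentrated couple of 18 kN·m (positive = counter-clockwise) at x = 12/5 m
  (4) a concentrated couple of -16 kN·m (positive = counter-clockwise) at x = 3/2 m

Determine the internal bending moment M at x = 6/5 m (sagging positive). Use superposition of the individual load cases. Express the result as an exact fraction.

M(6/5) = 4492/125 kN·m

Load 1 — point force P=9 kN at a=4 m (b=L-a=2):
  M_1 = -P(a-x)  [x≤a] = -9·(4-(6/5)) = -126/5 kN·m
Load 2 — triangular load w₀=-7 kN/m (0→w₀ over full span):
  M_2 = w₀Lx/2 - w₀L²/3 - w₀x³/(6L) = (-7)·6·(6/5)/2 - (-7)·6²/3 - (-7)·(6/5)³/(6·6) = 7392/125 kN·m
Load 3 — applied couple M₀=18 kN·m at a=12/5 m (b=L-a=18/5):
  M_3 = M₀  [x≤a] = 18 = 18 kN·m
Load 4 — applied couple M₀=-16 kN·m at a=3/2 m (b=L-a=9/2):
  M_4 = M₀  [x≤a] = (-16) = -16 kN·m
Superposition: M = Σ M_i = 4492/125 kN·m ≈ 35.936000 kN·m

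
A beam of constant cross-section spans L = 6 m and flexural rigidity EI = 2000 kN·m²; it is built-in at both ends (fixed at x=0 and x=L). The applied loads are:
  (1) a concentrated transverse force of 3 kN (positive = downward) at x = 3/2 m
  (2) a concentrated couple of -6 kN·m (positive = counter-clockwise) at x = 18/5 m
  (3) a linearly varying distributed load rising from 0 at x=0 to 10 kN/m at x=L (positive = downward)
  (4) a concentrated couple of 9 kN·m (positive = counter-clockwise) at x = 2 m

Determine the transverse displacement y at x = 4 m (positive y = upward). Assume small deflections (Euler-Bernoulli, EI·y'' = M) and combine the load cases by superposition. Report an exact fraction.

Load 1 — point force P=3 kN at a=3/2 m (b=L-a=9/2):
  y_1 = -Pa²(L-x)²(3bL-(3b+a)(L-x))/(6L³EI)  [x>a] = -3·(3/2)²·(6-4)²·(3·(9/2)·6-(3·(9/2)+(3/2))·(6-4))/(6·6³·2000) = -17/32000 m
Load 2 — applied couple M₀=-6 kN·m at a=18/5 m (b=L-a=12/5):
  y_2 = (R_Ax³/6 - M_Ax²/2 - M₀(x-a)²/2)/EI  [x>a] with R_A=-36/25, M_A=-48/25 = ((-36/25)·4³/6 - (-48/25)·4²/2 - (-6)·(4-(18/5))²/2)/2000 = 3/12500 m
Load 3 — triangular load w₀=10 kN/m (0→w₀ over full span):
  y_3 = -w₀x²(L-x)²(x+2L)/(120LEI) = -10·4²·(6-4)²·(4+2·6)/(120·6·2000) = -8/1125 m
Load 4 — applied couple M₀=9 kN·m at a=2 m (b=L-a=4):
  y_4 = (R_Ax³/6 - M_Ax²/2 - M₀(x-a)²/2)/EI  [x>a] with R_A=2, M_A=0 = (2·4³/6 - 0·4²/2 - 9·(4-2)²/2)/2000 = 1/600 m
Superposition: y = Σ y_i = -41297/7200000 m ≈ -0.005736 m

y(4) = -41297/7200000 m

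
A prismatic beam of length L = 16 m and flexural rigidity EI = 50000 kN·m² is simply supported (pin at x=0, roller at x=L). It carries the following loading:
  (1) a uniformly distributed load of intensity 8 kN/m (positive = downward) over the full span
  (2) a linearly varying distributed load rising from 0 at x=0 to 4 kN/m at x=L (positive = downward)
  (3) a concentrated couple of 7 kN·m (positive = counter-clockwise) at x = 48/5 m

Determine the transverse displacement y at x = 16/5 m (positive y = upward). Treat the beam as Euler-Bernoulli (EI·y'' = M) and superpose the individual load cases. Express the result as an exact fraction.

Load 1 — uniform load w=8 kN/m over full span:
  y_1 = -wx(L³-2Lx²+x³)/(24EI) = -8·(16/5)·(16³-2·16·(16/5)²+(16/5)³)/(24·50000) = -475136/5859375 m
Load 2 — triangular load w₀=4 kN/m (0→w₀ over full span):
  y_2 = -w₀x(7L⁴-10L²x²+3x⁴)/(360LEI) = -4·(16/5)·(7·16⁴-10·16²·(16/5)²+3·(16/5)⁴)/(360·16·50000) = -2818048/146484375 m
Load 3 — applied couple M₀=7 kN·m at a=48/5 m (b=L-a=32/5):
  y_3 = (M₀x³/(6L)+C₁x)/EI  [x≤a] with C₁=M₀(3b²-L²)/(6L)=-728/75 = (7·(16/5)³/(6·16)+(-728/75)·(16/5))/50000 = -224/390625 m
Superposition: y = Σ y_i = -4926816/48828125 m ≈ -0.100901 m

y(16/5) = -4926816/48828125 m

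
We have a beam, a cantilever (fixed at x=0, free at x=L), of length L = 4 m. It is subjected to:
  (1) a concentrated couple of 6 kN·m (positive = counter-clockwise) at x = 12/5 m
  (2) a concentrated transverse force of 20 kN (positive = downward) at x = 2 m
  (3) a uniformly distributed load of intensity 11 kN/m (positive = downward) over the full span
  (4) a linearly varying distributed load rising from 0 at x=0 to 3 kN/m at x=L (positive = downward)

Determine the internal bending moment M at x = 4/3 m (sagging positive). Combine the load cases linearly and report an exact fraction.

Load 1 — applied couple M₀=6 kN·m at a=12/5 m (b=L-a=8/5):
  M_1 = M₀  [x≤a] = 6 = 6 kN·m
Load 2 — point force P=20 kN at a=2 m (b=L-a=2):
  M_2 = -P(a-x)  [x≤a] = -20·(2-(4/3)) = -40/3 kN·m
Load 3 — uniform load w=11 kN/m over full span:
  M_3 = -w(L-x)²/2 = -11·(4-(4/3))²/2 = -352/9 kN·m
Load 4 — triangular load w₀=3 kN/m (0→w₀ over full span):
  M_4 = w₀Lx/2 - w₀L²/3 - w₀x³/(6L) = 3·4·(4/3)/2 - 3·4²/3 - 3·(4/3)³/(6·4) = -224/27 kN·m
Superposition: M = Σ M_i = -1478/27 kN·m ≈ -54.740741 kN·m

M(4/3) = -1478/27 kN·m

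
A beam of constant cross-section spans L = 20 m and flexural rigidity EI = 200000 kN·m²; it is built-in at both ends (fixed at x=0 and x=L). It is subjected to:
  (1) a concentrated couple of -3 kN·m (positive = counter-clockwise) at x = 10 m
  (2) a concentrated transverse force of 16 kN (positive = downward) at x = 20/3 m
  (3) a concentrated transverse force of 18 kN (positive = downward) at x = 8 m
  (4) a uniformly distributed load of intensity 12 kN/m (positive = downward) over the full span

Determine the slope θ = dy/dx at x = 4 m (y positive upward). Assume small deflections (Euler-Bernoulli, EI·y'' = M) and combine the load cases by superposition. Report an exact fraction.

Load 1 — applied couple M₀=-3 kN·m at a=10 m (b=L-a=10):
  θ_1 = (R_Ax²/2 - M_Ax)/EI  [x≤a] with R_A=-9/40, M_A=-3/4 = ((-9/40)·4²/2 - (-3/4)·4)/200000 = 3/500000 rad
Load 2 — point force P=16 kN at a=20/3 m (b=L-a=40/3):
  θ_2 = -Pb²x(2aL-(3a+b)x)/(2L³EI)  [x≤a] = -16·(40/3)²·4·(2·(20/3)·20-(3·(20/3)+(40/3))·4)/(2·20³·200000) = -8/16875 rad
Load 3 — point force P=18 kN at a=8 m (b=L-a=12):
  θ_3 = -Pb²x(2aL-(3a+b)x)/(2L³EI)  [x≤a] = -18·12²·4·(2·8·20-(3·8+12)·4)/(2·20³·200000) = -891/1562500 rad
Load 4 — uniform load w=12 kN/m over full span:
  θ_4 = -wx(L-x)(L-2x)/(12EI) = -12·4·(20-4)·(20-2·4)/(12·200000) = -12/3125 rad
Superposition: θ = Σ θ_i = -1646431/337500000 rad ≈ -0.004878 rad

θ(4) = -1646431/337500000 rad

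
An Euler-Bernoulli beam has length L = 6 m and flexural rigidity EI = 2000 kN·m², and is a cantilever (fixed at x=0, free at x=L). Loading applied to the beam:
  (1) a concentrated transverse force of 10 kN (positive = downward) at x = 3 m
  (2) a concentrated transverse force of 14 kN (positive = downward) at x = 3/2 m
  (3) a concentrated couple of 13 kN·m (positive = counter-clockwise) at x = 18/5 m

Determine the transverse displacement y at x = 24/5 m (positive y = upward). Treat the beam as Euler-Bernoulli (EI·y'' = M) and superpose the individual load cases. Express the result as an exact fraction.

y(24/5) = -3933/80000 m

Load 1 — point force P=10 kN at a=3 m (b=L-a=3):
  y_1 = -Pa²(3x-a)/(6EI)  [x>a] = -10·3²·(3·(24/5)-3)/(6·2000) = -171/2000 m
Load 2 — point force P=14 kN at a=3/2 m (b=L-a=9/2):
  y_2 = -Pa²(3x-a)/(6EI)  [x>a] = -14·(3/2)²·(3·(24/5)-(3/2))/(6·2000) = -2709/80000 m
Load 3 — applied couple M₀=13 kN·m at a=18/5 m (b=L-a=12/5):
  y_3 = M₀a(2x-a)/(2EI)  [x>a] = 13·(18/5)·(2·(24/5)-(18/5))/(2·2000) = 351/5000 m
Superposition: y = Σ y_i = -3933/80000 m ≈ -0.049162 m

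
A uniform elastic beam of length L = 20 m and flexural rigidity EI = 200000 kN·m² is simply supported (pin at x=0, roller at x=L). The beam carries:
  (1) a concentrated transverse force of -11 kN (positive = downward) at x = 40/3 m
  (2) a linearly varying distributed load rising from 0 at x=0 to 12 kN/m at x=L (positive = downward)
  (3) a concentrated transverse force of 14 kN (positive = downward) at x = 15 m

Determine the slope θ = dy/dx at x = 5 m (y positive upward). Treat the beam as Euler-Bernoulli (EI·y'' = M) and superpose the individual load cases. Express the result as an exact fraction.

θ(5) = -35921/5184000 rad

Load 1 — point force P=-11 kN at a=40/3 m (b=L-a=20/3):
  θ_1 = -Pb(L²-b²-3x²)/(6LEI)  [x≤a] = -(-11)·(20/3)·(20²-(20/3)²-3·5²)/(6·20·200000) = 1111/1296000 rad
Load 2 — triangular load w₀=12 kN/m (0→w₀ over full span):
  θ_2 = -w₀(7L⁴-30L²x²+15x⁴)/(360LEI) = -12·(7·20⁴-30·20²·5²+15·5⁴)/(360·20·200000) = -1327/192000 rad
Load 3 — point force P=14 kN at a=15 m (b=L-a=5):
  θ_3 = -Pb(L²-b²-3x²)/(6LEI)  [x≤a] = -14·5·(20²-5²-3·5²)/(6·20·200000) = -7/8000 rad
Superposition: θ = Σ θ_i = -35921/5184000 rad ≈ -0.006929 rad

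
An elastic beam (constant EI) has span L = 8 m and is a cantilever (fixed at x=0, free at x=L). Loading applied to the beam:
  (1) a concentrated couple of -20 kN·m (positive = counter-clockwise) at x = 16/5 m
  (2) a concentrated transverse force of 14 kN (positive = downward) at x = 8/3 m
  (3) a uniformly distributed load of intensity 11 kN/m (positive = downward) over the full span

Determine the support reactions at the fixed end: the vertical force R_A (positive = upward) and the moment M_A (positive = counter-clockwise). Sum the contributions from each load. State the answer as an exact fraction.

Load 1 — applied couple M₀=-20 kN·m at a=16/5 m (b=L-a=24/5):
  R_A = 0 kN
  M_A = -M₀ = -(-20) = 20 kN·m
Load 2 — point force P=14 kN at a=8/3 m (b=L-a=16/3):
  R_A = P = 14 kN
  M_A = Pa = 14·(8/3) = 112/3 kN·m
Load 3 — uniform load w=11 kN/m over full span:
  R_A = wL = 11·8 = 88 kN
  M_A = wL²/2 = 11·8²/2 = 352 kN·m
Superposition: R_A = 102 kN, M_A = 1228/3 kN·m

R_A = 102 kN, M_A = 1228/3 kN·m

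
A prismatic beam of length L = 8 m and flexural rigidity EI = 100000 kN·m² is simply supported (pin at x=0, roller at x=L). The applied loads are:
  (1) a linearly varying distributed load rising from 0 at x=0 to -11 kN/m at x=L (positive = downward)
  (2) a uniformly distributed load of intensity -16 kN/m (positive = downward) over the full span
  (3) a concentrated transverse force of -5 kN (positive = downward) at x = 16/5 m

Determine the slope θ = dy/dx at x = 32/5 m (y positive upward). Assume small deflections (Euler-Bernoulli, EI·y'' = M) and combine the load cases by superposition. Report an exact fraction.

θ(32/5) = -66874/17578125 rad

Load 1 — triangular load w₀=-11 kN/m (0→w₀ over full span):
  θ_1 = -w₀(7L⁴-30L²x²+15x⁴)/(360LEI) = -(-11)·(7·8⁴-30·8²·(32/5)²+15·(32/5)⁴)/(360·8·100000) = -16654/17578125 rad
Load 2 — uniform load w=-16 kN/m over full span:
  θ_2 = -w(L³-6Lx²+4x³)/(24EI) = -(-16)·(8³-6·8·(32/5)²+4·(32/5)³)/(24·100000) = -1056/390625 rad
Load 3 — point force P=-5 kN at a=16/5 m (b=L-a=24/5):
  θ_3 = -Pa(2L²-6Lx+3x²+a²)/(6LEI)  [x>a] = -(-5)·(16/5)·(2·8²-6·8·(32/5)+3·(32/5)²+(16/5)²)/(6·8·100000) = -12/78125 rad
Superposition: θ = Σ θ_i = -66874/17578125 rad ≈ -0.003804 rad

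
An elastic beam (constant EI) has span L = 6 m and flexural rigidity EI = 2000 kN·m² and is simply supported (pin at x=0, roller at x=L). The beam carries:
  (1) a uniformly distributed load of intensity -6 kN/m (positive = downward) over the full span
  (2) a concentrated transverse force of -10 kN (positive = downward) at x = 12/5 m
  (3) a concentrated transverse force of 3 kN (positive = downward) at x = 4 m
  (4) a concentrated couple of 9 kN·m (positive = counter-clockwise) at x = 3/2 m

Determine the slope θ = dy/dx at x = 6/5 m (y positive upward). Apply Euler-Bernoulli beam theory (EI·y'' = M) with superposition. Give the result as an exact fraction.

Load 1 — uniform load w=-6 kN/m over full span:
  θ_1 = -w(L³-6Lx²+4x³)/(24EI) = -(-6)·(6³-6·6·(6/5)²+4·(6/5)³)/(24·2000) = 2673/125000 rad
Load 2 — point force P=-10 kN at a=12/5 m (b=L-a=18/5):
  θ_2 = -Pb(L²-b²-3x²)/(6LEI)  [x≤a] = -(-10)·(18/5)·(6²-(18/5)²-3·(6/5)²)/(6·6·2000) = 117/12500 rad
Load 3 — point force P=3 kN at a=4 m (b=L-a=2):
  θ_3 = -Pb(L²-b²-3x²)/(6LEI)  [x≤a] = -3·2·(6²-2²-3·(6/5)²)/(6·6·2000) = -173/75000 rad
Load 4 — applied couple M₀=9 kN·m at a=3/2 m (b=L-a=9/2):
  θ_4 = (M₀x²/(2L)+C₁)/EI  [x≤a] with C₁=M₀(3b²-L²)/(6L)=99/16 = (9·(6/5)²/(2·6)+(99/16))/2000 = 2907/800000 rad
Superposition: θ = Σ θ_i = 384853/12000000 rad ≈ 0.032071 rad

θ(6/5) = 384853/12000000 rad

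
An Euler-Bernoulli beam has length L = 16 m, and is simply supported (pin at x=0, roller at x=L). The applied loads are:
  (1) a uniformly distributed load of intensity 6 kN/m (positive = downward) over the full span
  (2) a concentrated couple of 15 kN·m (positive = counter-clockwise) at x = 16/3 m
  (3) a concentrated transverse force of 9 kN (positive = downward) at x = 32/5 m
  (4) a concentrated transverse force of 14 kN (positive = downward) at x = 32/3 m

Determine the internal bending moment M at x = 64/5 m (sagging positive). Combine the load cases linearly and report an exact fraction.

Load 1 — uniform load w=6 kN/m over full span:
  M_1 = wx(L-x)/2 = 6·(64/5)·(16-(64/5))/2 = 3072/25 kN·m
Load 2 — applied couple M₀=15 kN·m at a=16/3 m (b=L-a=32/3):
  M_2 = M₀x/L - M₀  [x>a] = 15·(64/5)/16 - 15 = -3 kN·m
Load 3 — point force P=9 kN at a=32/5 m (b=L-a=48/5):
  M_3 = Pa(L-x)/L  [x>a] = 9·(32/5)·(16-(64/5))/16 = 288/25 kN·m
Load 4 — point force P=14 kN at a=32/3 m (b=L-a=16/3):
  M_4 = Pa(L-x)/L  [x>a] = 14·(32/3)·(16-(64/5))/16 = 448/15 kN·m
Superposition: M = Σ M_i = 2419/15 kN·m ≈ 161.266667 kN·m

M(64/5) = 2419/15 kN·m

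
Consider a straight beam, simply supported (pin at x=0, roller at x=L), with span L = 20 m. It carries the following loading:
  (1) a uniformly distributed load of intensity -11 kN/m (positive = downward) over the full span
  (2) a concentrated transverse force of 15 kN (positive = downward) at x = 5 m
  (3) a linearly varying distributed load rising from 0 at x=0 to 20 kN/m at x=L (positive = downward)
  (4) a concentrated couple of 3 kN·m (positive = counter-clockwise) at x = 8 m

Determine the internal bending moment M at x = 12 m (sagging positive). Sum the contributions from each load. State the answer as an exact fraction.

Load 1 — uniform load w=-11 kN/m over full span:
  M_1 = wx(L-x)/2 = (-11)·12·(20-12)/2 = -528 kN·m
Load 2 — point force P=15 kN at a=5 m (b=L-a=15):
  M_2 = Pa(L-x)/L  [x>a] = 15·5·(20-12)/20 = 30 kN·m
Load 3 — triangular load w₀=20 kN/m (0→w₀ over full span):
  M_3 = w₀Lx/6 - w₀x³/(6L) = 20·20·12/6 - 20·12³/(6·20) = 512 kN·m
Load 4 — applied couple M₀=3 kN·m at a=8 m (b=L-a=12):
  M_4 = M₀x/L - M₀  [x>a] = 3·12/20 - 3 = -6/5 kN·m
Superposition: M = Σ M_i = 64/5 kN·m ≈ 12.800000 kN·m

M(12) = 64/5 kN·m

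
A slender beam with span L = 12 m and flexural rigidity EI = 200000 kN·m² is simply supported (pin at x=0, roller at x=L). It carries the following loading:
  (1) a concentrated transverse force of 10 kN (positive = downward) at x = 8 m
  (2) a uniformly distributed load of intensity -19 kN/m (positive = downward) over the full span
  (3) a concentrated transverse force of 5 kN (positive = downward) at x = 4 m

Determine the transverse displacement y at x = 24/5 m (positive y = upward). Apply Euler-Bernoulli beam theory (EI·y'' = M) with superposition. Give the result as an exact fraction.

Load 1 — point force P=10 kN at a=8 m (b=L-a=4):
  y_1 = -Pbx(L²-b²-x²)/(6LEI)  [x≤a] = -10·4·(24/5)·(12²-4²-(24/5)²)/(6·12·200000) = -328/234375 m
Load 2 — uniform load w=-19 kN/m over full span:
  y_2 = -wx(L³-2Lx²+x³)/(24EI) = -(-19)·(24/5)·(12³-2·12·(24/5)²+(24/5)³)/(24·200000) = 47709/1953125 m
Load 3 — point force P=5 kN at a=4 m (b=L-a=8):
  y_3 = -Pa(L-x)(2Lx-a²-x²)/(6LEI)  [x>a] = -5·4·(12-(24/5))·(2·12·(24/5)-4²-(24/5)²)/(6·12·200000) = -119/156250 m
Superposition: y = Σ y_i = 260929/11718750 m ≈ 0.022266 m

y(24/5) = 260929/11718750 m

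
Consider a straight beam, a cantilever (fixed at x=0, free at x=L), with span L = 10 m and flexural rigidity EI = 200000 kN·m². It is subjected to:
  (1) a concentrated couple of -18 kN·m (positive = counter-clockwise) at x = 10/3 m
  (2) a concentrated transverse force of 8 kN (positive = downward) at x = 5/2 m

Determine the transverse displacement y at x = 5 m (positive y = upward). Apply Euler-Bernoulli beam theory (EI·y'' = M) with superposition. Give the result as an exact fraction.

Load 1 — applied couple M₀=-18 kN·m at a=10/3 m (b=L-a=20/3):
  y_1 = M₀a(2x-a)/(2EI)  [x>a] = (-18)·(10/3)·(2·5-(10/3))/(2·200000) = -1/1000 m
Load 2 — point force P=8 kN at a=5/2 m (b=L-a=15/2):
  y_2 = -Pa²(3x-a)/(6EI)  [x>a] = -8·(5/2)²·(3·5-(5/2))/(6·200000) = -1/1920 m
Superposition: y = Σ y_i = -73/48000 m ≈ -0.001521 m

y(5) = -73/48000 m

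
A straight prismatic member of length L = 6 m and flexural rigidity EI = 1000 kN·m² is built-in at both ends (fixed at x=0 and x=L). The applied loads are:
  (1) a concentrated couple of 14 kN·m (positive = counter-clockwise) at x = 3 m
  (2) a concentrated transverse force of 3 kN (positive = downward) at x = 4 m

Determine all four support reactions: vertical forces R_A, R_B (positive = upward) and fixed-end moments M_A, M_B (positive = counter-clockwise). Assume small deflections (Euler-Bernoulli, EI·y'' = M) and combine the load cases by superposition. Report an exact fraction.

Load 1 — applied couple M₀=14 kN·m at a=3 m (b=L-a=3):
  R_A = 6M₀ab/L³ = 6·14·3·3/6³ = 7/2 kN
  M_A = M₀b(2a-b)/L² = 14·3·(2·3-3)/6² = 7/2 kN·m
  R_B = -6M₀ab/L³ = -6·14·3·3/6³ = -7/2 kN
  M_B = M₀a(2b-a)/L² = 14·3·(2·3-3)/6² = 7/2 kN·m
Load 2 — point force P=3 kN at a=4 m (b=L-a=2):
  R_A = Pb²(3a+b)/L³ = 3·2²·(3·4+2)/6³ = 7/9 kN
  M_A = Pab²/L² = 3·4·2²/6² = 4/3 kN·m
  R_B = Pa²(a+3b)/L³ = 3·4²·(4+3·2)/6³ = 20/9 kN
  M_B = -Pa²b/L² = -3·4²·2/6² = -8/3 kN·m
Superposition: R_A = 77/18 kN, M_A = 29/6 kN·m, R_B = -23/18 kN, M_B = 5/6 kN·m

R_A = 77/18 kN, M_A = 29/6 kN·m, R_B = -23/18 kN, M_B = 5/6 kN·m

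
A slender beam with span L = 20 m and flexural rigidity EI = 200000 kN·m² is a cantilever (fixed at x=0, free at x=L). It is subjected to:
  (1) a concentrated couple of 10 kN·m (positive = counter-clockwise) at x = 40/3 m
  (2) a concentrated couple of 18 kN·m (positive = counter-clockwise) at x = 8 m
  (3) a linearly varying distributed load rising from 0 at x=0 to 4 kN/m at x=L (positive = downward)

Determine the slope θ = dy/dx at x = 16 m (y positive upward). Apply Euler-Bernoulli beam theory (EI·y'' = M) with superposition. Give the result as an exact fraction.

θ(16) = -863/46875 rad

Load 1 — applied couple M₀=10 kN·m at a=40/3 m (b=L-a=20/3):
  θ_1 = M₀a/EI  [x>a] = 10·(40/3)/200000 = 1/1500 rad
Load 2 — applied couple M₀=18 kN·m at a=8 m (b=L-a=12):
  θ_2 = M₀a/EI  [x>a] = 18·8/200000 = 9/12500 rad
Load 3 — triangular load w₀=4 kN/m (0→w₀ over full span):
  θ_3 = (w₀Lx²/4-w₀L²x/3-w₀x⁴/(24L))/EI = (4·20·16²/4-4·20²·16/3-4·16⁴/(24·20))/200000 = -928/46875 rad
Superposition: θ = Σ θ_i = -863/46875 rad ≈ -0.018411 rad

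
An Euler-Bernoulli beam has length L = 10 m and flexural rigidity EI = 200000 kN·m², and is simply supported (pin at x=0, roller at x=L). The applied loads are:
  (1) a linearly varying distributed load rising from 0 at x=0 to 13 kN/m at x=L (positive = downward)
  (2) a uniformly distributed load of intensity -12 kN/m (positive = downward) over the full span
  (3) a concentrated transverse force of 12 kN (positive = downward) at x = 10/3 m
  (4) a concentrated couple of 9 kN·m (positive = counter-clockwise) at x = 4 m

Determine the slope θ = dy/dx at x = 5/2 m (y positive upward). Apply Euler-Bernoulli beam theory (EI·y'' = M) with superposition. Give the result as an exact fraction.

Load 1 — triangular load w₀=13 kN/m (0→w₀ over full span):
  θ_1 = -w₀(7L⁴-30L²x²+15x⁴)/(360LEI) = -13·(7·10⁴-30·10²·(5/2)²+15·(5/2)⁴)/(360·10·200000) = -17251/18432000 rad
Load 2 — uniform load w=-12 kN/m over full span:
  θ_2 = -w(L³-6Lx²+4x³)/(24EI) = -(-12)·(10³-6·10·(5/2)²+4·(5/2)³)/(24·200000) = 11/6400 rad
Load 3 — point force P=12 kN at a=10/3 m (b=L-a=20/3):
  θ_3 = -Pb(L²-b²-3x²)/(6LEI)  [x≤a] = -12·(20/3)·(10²-(20/3)²-3·(5/2)²)/(6·10·200000) = -53/216000 rad
Load 4 — applied couple M₀=9 kN·m at a=4 m (b=L-a=6):
  θ_4 = (M₀x²/(2L)+C₁)/EI  [x≤a] with C₁=M₀(3b²-L²)/(6L)=6/5 = (9·(5/2)²/(2·10)+(6/5))/200000 = 321/16000000 rad
Superposition: θ = Σ θ_i = 3853547/6912000000 rad ≈ 0.000558 rad

θ(5/2) = 3853547/6912000000 rad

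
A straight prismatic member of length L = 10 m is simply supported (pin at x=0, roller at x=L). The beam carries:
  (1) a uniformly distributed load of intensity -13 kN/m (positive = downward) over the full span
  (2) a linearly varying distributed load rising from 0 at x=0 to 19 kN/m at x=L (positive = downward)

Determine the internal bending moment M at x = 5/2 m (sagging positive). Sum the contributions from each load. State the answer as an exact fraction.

M(5/2) = -1525/32 kN·m

Load 1 — uniform load w=-13 kN/m over full span:
  M_1 = wx(L-x)/2 = (-13)·(5/2)·(10-(5/2))/2 = -975/8 kN·m
Load 2 — triangular load w₀=19 kN/m (0→w₀ over full span):
  M_2 = w₀Lx/6 - w₀x³/(6L) = 19·10·(5/2)/6 - 19·(5/2)³/(6·10) = 2375/32 kN·m
Superposition: M = Σ M_i = -1525/32 kN·m ≈ -47.656250 kN·m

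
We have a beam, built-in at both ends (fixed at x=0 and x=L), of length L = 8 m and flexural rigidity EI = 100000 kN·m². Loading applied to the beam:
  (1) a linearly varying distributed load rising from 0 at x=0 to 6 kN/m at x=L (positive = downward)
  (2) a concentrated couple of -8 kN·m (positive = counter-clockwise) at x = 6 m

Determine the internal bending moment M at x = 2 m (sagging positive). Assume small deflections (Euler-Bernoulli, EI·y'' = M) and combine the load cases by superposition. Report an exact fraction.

M(2) = 17/20 kN·m

Load 1 — triangular load w₀=6 kN/m (0→w₀ over full span):
  M_1 = 3w₀Lx/20 - w₀L²/30 - w₀x³/(6L) = 3·6·8·2/20 - 6·8²/30 - 6·2³/(6·8) = 3/5 kN·m
Load 2 — applied couple M₀=-8 kN·m at a=6 m (b=L-a=2):
  M_2 = R_Ax - M_A  [x≤a] with R_A=-9/8, M_A=-5/2 = (-9/8)·2 - (-5/2) = 1/4 kN·m
Superposition: M = Σ M_i = 17/20 kN·m ≈ 0.850000 kN·m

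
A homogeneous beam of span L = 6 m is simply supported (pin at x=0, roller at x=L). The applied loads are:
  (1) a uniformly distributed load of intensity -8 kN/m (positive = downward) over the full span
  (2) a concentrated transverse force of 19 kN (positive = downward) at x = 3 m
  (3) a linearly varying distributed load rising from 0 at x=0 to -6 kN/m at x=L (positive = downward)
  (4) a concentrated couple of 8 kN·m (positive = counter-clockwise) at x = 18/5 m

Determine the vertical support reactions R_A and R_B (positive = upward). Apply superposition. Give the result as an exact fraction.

R_A = -115/6 kN, R_B = -167/6 kN

Load 1 — uniform load w=-8 kN/m over full span:
  R_A = wL/2 = (-8)·6/2 = -24 kN
  R_B = wL/2 = (-8)·6/2 = -24 kN
Load 2 — point force P=19 kN at a=3 m (b=L-a=3):
  R_A = Pb/L = 19·3/6 = 19/2 kN
  R_B = Pa/L = 19·3/6 = 19/2 kN
Load 3 — triangular load w₀=-6 kN/m (0→w₀ over full span):
  R_A = w₀L/6 = (-6)·6/6 = -6 kN
  R_B = w₀L/3 = (-6)·6/3 = -12 kN
Load 4 — applied couple M₀=8 kN·m at a=18/5 m (b=L-a=12/5):
  R_A = M₀/L = 8/6 = 4/3 kN
  R_B = -M₀/L = -8/6 = -4/3 kN
Superposition: R_A = -115/6 kN, R_B = -167/6 kN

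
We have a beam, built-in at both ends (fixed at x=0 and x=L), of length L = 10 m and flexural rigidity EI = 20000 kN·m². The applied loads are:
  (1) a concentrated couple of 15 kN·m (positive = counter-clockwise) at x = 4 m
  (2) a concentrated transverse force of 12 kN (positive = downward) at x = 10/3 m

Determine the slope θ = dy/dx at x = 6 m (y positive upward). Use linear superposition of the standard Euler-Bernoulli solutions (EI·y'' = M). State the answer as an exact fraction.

θ(6) = 41/93750 rad

Load 1 — applied couple M₀=15 kN·m at a=4 m (b=L-a=6):
  θ_1 = (R_Ax²/2 - M_Ax - M₀(x-a))/EI  [x>a] with R_A=54/25, M_A=9/5 = ((54/25)·6²/2 - (9/5)·6 - 15·(6-4))/20000 = -3/31250 rad
Load 2 — point force P=12 kN at a=10/3 m (b=L-a=20/3):
  θ_2 = Pa²(L-x)(2bL-(3b+a)(L-x))/(2L³EI)  [x>a] = 12·(10/3)²·(10-6)·(2·(20/3)·10-(3·(20/3)+(10/3))·(10-6))/(2·10³·20000) = 1/1875 rad
Superposition: θ = Σ θ_i = 41/93750 rad ≈ 0.000437 rad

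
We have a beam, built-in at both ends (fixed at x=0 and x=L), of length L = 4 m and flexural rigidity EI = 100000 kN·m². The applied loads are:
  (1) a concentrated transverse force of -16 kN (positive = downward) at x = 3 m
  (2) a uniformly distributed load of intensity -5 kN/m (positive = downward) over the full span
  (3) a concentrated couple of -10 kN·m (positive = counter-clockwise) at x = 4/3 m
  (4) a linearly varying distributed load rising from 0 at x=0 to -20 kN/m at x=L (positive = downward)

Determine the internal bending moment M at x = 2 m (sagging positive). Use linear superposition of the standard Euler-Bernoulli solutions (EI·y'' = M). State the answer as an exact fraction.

Load 1 — point force P=-16 kN at a=3 m (b=L-a=1):
  M_1 = Pb²(3a+b)x/L³ - Pab²/L²  [x≤a] = (-16)·1²·(3·3+1)·2/4³ - (-16)·3·1²/4² = -2 kN·m
Load 2 — uniform load w=-5 kN/m over full span:
  M_2 = wLx/2 - wL²/12 - wx²/2 = (-5)·4·2/2 - (-5)·4²/12 - (-5)·2²/2 = -10/3 kN·m
Load 3 — applied couple M₀=-10 kN·m at a=4/3 m (b=L-a=8/3):
  M_3 = R_Ax - M_A - M₀  [x>a] with R_A=-10/3, M_A=0 = (-10/3)·2 - 0 - (-10) = 10/3 kN·m
Load 4 — triangular load w₀=-20 kN/m (0→w₀ over full span):
  M_4 = 3w₀Lx/20 - w₀L²/30 - w₀x³/(6L) = 3·(-20)·4·2/20 - (-20)·4²/30 - (-20)·2³/(6·4) = -20/3 kN·m
Superposition: M = Σ M_i = -26/3 kN·m ≈ -8.666667 kN·m

M(2) = -26/3 kN·m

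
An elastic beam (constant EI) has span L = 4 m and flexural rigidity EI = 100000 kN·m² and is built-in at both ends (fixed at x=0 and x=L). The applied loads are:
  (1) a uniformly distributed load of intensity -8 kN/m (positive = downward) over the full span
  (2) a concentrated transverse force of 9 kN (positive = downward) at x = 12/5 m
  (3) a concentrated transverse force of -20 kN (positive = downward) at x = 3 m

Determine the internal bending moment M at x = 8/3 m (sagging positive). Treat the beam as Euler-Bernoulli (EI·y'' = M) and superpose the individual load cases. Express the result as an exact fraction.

Load 1 — uniform load w=-8 kN/m over full span:
  M_1 = wLx/2 - wL²/12 - wx²/2 = (-8)·4·(8/3)/2 - (-8)·4²/12 - (-8)·(8/3)²/2 = -32/9 kN·m
Load 2 — point force P=9 kN at a=12/5 m (b=L-a=8/5):
  M_2 = Pa²(a+3b)(L-x)/L³ - Pa²b/L²  [x>a] = 9·(12/5)²·((12/5)+3·(8/5))·(4-(8/3))/4³ - 9·(12/5)²·(8/5)/4² = 324/125 kN·m
Load 3 — point force P=-20 kN at a=3 m (b=L-a=1):
  M_3 = Pb²(3a+b)x/L³ - Pab²/L²  [x≤a] = (-20)·1²·(3·3+1)·(8/3)/4³ - (-20)·3·1²/4² = -55/12 kN·m
Superposition: M = Σ M_i = -24961/4500 kN·m ≈ -5.546889 kN·m

M(8/3) = -24961/4500 kN·m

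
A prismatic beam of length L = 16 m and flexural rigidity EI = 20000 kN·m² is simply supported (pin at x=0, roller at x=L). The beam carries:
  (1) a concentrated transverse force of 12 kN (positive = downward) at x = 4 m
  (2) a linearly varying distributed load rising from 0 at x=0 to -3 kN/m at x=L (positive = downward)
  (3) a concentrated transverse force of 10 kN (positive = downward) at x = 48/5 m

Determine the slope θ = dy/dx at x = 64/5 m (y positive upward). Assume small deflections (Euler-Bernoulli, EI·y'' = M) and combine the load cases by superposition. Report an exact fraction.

Load 1 — point force P=12 kN at a=4 m (b=L-a=12):
  θ_1 = -Pa(2L²-6Lx+3x²+a²)/(6LEI)  [x>a] = -12·4·(2·16²-6·16·(64/5)+3·(64/5)²+4²)/(6·16·20000) = 327/62500 rad
Load 2 — triangular load w₀=-3 kN/m (0→w₀ over full span):
  θ_2 = -w₀(7L⁴-30L²x²+15x⁴)/(360LEI) = -(-3)·(7·16⁴-30·16²·(64/5)²+15·(64/5)⁴)/(360·16·20000) = -12112/1171875 rad
Load 3 — point force P=10 kN at a=48/5 m (b=L-a=32/5):
  θ_3 = -Pa(2L²-6Lx+3x²+a²)/(6LEI)  [x>a] = -10·(48/5)·(2·16²-6·16·(64/5)+3·(64/5)²+(48/5)²)/(6·16·20000) = 104/15625 rad
Superposition: θ = Σ θ_i = 7277/4687500 rad ≈ 0.001552 rad

θ(64/5) = 7277/4687500 rad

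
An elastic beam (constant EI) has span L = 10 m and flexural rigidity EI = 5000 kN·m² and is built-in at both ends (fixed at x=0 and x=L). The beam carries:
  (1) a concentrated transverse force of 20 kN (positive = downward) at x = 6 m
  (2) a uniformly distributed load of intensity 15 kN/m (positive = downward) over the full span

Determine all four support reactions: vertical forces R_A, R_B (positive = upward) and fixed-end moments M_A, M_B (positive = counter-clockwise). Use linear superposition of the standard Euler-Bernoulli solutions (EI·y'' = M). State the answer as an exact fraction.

R_A = 2051/25 kN, M_A = 721/5 kN·m, R_B = 2199/25 kN, M_B = -769/5 kN·m

Load 1 — point force P=20 kN at a=6 m (b=L-a=4):
  R_A = Pb²(3a+b)/L³ = 20·4²·(3·6+4)/10³ = 176/25 kN
  M_A = Pab²/L² = 20·6·4²/10² = 96/5 kN·m
  R_B = Pa²(a+3b)/L³ = 20·6²·(6+3·4)/10³ = 324/25 kN
  M_B = -Pa²b/L² = -20·6²·4/10² = -144/5 kN·m
Load 2 — uniform load w=15 kN/m over full span:
  R_A = wL/2 = 15·10/2 = 75 kN
  M_A = wL²/12 = 15·10²/12 = 125 kN·m
  R_B = wL/2 = 15·10/2 = 75 kN
  M_B = -wL²/12 = -15·10²/12 = -125 kN·m
Superposition: R_A = 2051/25 kN, M_A = 721/5 kN·m, R_B = 2199/25 kN, M_B = -769/5 kN·m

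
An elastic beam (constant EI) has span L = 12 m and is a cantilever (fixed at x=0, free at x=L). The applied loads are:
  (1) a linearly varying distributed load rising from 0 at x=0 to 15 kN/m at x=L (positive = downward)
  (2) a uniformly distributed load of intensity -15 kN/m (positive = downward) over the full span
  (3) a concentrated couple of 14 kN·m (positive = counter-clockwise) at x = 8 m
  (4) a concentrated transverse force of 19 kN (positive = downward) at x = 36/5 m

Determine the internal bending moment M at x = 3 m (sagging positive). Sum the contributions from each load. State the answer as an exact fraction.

Load 1 — triangular load w₀=15 kN/m (0→w₀ over full span):
  M_1 = w₀Lx/2 - w₀L²/3 - w₀x³/(6L) = 15·12·3/2 - 15·12²/3 - 15·3³/(6·12) = -3645/8 kN·m
Load 2 — uniform load w=-15 kN/m over full span:
  M_2 = -w(L-x)²/2 = -(-15)·(12-3)²/2 = 1215/2 kN·m
Load 3 — applied couple M₀=14 kN·m at a=8 m (b=L-a=4):
  M_3 = M₀  [x≤a] = 14 = 14 kN·m
Load 4 — point force P=19 kN at a=36/5 m (b=L-a=24/5):
  M_4 = -P(a-x)  [x≤a] = -19·((36/5)-3) = -399/5 kN·m
Superposition: M = Σ M_i = 3443/40 kN·m ≈ 86.075000 kN·m

M(3) = 3443/40 kN·m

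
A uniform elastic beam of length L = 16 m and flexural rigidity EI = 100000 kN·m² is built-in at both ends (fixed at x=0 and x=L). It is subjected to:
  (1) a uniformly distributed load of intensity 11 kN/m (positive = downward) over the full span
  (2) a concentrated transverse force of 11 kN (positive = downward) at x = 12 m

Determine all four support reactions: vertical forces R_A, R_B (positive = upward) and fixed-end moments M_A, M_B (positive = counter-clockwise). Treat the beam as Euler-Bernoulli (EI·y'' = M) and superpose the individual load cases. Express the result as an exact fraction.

R_A = 2871/32 kN, M_A = 2915/12 kN·m, R_B = 3113/32 kN, M_B = -3113/12 kN·m

Load 1 — uniform load w=11 kN/m over full span:
  R_A = wL/2 = 11·16/2 = 88 kN
  M_A = wL²/12 = 11·16²/12 = 704/3 kN·m
  R_B = wL/2 = 11·16/2 = 88 kN
  M_B = -wL²/12 = -11·16²/12 = -704/3 kN·m
Load 2 — point force P=11 kN at a=12 m (b=L-a=4):
  R_A = Pb²(3a+b)/L³ = 11·4²·(3·12+4)/16³ = 55/32 kN
  M_A = Pab²/L² = 11·12·4²/16² = 33/4 kN·m
  R_B = Pa²(a+3b)/L³ = 11·12²·(12+3·4)/16³ = 297/32 kN
  M_B = -Pa²b/L² = -11·12²·4/16² = -99/4 kN·m
Superposition: R_A = 2871/32 kN, M_A = 2915/12 kN·m, R_B = 3113/32 kN, M_B = -3113/12 kN·m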